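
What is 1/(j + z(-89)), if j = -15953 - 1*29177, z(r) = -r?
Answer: -1/45041 ≈ -2.2202e-5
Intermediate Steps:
j = -45130 (j = -15953 - 29177 = -45130)
1/(j + z(-89)) = 1/(-45130 - 1*(-89)) = 1/(-45130 + 89) = 1/(-45041) = -1/45041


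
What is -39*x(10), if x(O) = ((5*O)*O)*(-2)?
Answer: 39000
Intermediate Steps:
x(O) = -10*O**2 (x(O) = (5*O**2)*(-2) = -10*O**2)
-39*x(10) = -(-390)*10**2 = -(-390)*100 = -39*(-1000) = 39000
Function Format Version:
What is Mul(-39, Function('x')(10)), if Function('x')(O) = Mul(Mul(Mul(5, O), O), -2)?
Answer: 39000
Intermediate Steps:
Function('x')(O) = Mul(-10, Pow(O, 2)) (Function('x')(O) = Mul(Mul(5, Pow(O, 2)), -2) = Mul(-10, Pow(O, 2)))
Mul(-39, Function('x')(10)) = Mul(-39, Mul(-10, Pow(10, 2))) = Mul(-39, Mul(-10, 100)) = Mul(-39, -1000) = 39000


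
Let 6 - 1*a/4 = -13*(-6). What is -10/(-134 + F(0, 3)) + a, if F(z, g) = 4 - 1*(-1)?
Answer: -37142/129 ≈ -287.92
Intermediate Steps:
a = -288 (a = 24 - (-52)*(-6) = 24 - 4*78 = 24 - 312 = -288)
F(z, g) = 5 (F(z, g) = 4 + 1 = 5)
-10/(-134 + F(0, 3)) + a = -10/(-134 + 5) - 288 = -10/(-129) - 288 = -1/129*(-10) - 288 = 10/129 - 288 = -37142/129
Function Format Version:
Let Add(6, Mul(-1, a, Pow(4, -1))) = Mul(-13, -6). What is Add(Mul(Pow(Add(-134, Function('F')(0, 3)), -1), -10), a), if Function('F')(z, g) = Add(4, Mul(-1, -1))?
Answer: Rational(-37142, 129) ≈ -287.92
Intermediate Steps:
a = -288 (a = Add(24, Mul(-4, Mul(-13, -6))) = Add(24, Mul(-4, 78)) = Add(24, -312) = -288)
Function('F')(z, g) = 5 (Function('F')(z, g) = Add(4, 1) = 5)
Add(Mul(Pow(Add(-134, Function('F')(0, 3)), -1), -10), a) = Add(Mul(Pow(Add(-134, 5), -1), -10), -288) = Add(Mul(Pow(-129, -1), -10), -288) = Add(Mul(Rational(-1, 129), -10), -288) = Add(Rational(10, 129), -288) = Rational(-37142, 129)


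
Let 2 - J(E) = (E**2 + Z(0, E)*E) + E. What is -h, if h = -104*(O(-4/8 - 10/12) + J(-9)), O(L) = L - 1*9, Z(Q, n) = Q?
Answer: -25064/3 ≈ -8354.7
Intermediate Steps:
O(L) = -9 + L (O(L) = L - 9 = -9 + L)
J(E) = 2 - E - E**2 (J(E) = 2 - ((E**2 + 0*E) + E) = 2 - ((E**2 + 0) + E) = 2 - (E**2 + E) = 2 - (E + E**2) = 2 + (-E - E**2) = 2 - E - E**2)
h = 25064/3 (h = -104*((-9 + (-4/8 - 10/12)) + (2 - 1*(-9) - 1*(-9)**2)) = -104*((-9 + (-4*1/8 - 10*1/12)) + (2 + 9 - 1*81)) = -104*((-9 + (-1/2 - 5/6)) + (2 + 9 - 81)) = -104*((-9 - 4/3) - 70) = -104*(-31/3 - 70) = -104*(-241/3) = 25064/3 ≈ 8354.7)
-h = -1*25064/3 = -25064/3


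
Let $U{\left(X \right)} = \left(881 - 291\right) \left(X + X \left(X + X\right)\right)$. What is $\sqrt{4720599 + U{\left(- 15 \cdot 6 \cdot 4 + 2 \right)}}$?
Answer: $\sqrt{155742899} \approx 12480.0$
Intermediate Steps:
$U{\left(X \right)} = 590 X + 1180 X^{2}$ ($U{\left(X \right)} = 590 \left(X + X 2 X\right) = 590 \left(X + 2 X^{2}\right) = 590 X + 1180 X^{2}$)
$\sqrt{4720599 + U{\left(- 15 \cdot 6 \cdot 4 + 2 \right)}} = \sqrt{4720599 + 590 \left(- 15 \cdot 6 \cdot 4 + 2\right) \left(1 + 2 \left(- 15 \cdot 6 \cdot 4 + 2\right)\right)} = \sqrt{4720599 + 590 \left(\left(-15\right) 24 + 2\right) \left(1 + 2 \left(\left(-15\right) 24 + 2\right)\right)} = \sqrt{4720599 + 590 \left(-360 + 2\right) \left(1 + 2 \left(-360 + 2\right)\right)} = \sqrt{4720599 + 590 \left(-358\right) \left(1 + 2 \left(-358\right)\right)} = \sqrt{4720599 + 590 \left(-358\right) \left(1 - 716\right)} = \sqrt{4720599 + 590 \left(-358\right) \left(-715\right)} = \sqrt{4720599 + 151022300} = \sqrt{155742899}$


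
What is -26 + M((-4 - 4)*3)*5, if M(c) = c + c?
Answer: -266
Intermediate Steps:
M(c) = 2*c
-26 + M((-4 - 4)*3)*5 = -26 + (2*((-4 - 4)*3))*5 = -26 + (2*(-8*3))*5 = -26 + (2*(-24))*5 = -26 - 48*5 = -26 - 240 = -266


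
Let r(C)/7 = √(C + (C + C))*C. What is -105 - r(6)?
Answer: -105 - 126*√2 ≈ -283.19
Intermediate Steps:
r(C) = 7*√3*C^(3/2) (r(C) = 7*(√(C + (C + C))*C) = 7*(√(C + 2*C)*C) = 7*(√(3*C)*C) = 7*((√3*√C)*C) = 7*(√3*C^(3/2)) = 7*√3*C^(3/2))
-105 - r(6) = -105 - 7*√3*6^(3/2) = -105 - 7*√3*6*√6 = -105 - 126*√2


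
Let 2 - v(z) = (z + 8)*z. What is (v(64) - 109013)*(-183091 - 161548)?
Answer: 39157538541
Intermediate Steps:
v(z) = 2 - z*(8 + z) (v(z) = 2 - (z + 8)*z = 2 - (8 + z)*z = 2 - z*(8 + z))
(v(64) - 109013)*(-183091 - 161548) = ((2 - 1*64**2 - 8*64) - 109013)*(-183091 - 161548) = ((2 - 1*4096 - 512) - 109013)*(-344639) = ((2 - 4096 - 512) - 109013)*(-344639) = (-4606 - 109013)*(-344639) = -113619*(-344639) = 39157538541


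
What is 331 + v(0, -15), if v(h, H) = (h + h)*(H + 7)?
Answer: 331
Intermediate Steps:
v(h, H) = 2*h*(7 + H) (v(h, H) = (2*h)*(7 + H) = 2*h*(7 + H))
331 + v(0, -15) = 331 + 2*0*(7 - 15) = 331 + 2*0*(-8) = 331 + 0 = 331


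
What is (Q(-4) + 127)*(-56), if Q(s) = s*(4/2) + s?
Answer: -6440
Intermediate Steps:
Q(s) = 3*s (Q(s) = s*(4*(½)) + s = s*2 + s = 2*s + s = 3*s)
(Q(-4) + 127)*(-56) = (3*(-4) + 127)*(-56) = (-12 + 127)*(-56) = 115*(-56) = -6440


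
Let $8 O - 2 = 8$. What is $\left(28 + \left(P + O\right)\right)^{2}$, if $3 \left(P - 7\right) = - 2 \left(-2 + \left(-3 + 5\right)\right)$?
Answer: $\frac{21025}{16} \approx 1314.1$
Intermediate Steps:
$O = \frac{5}{4}$ ($O = \frac{1}{4} + \frac{1}{8} \cdot 8 = \frac{1}{4} + 1 = \frac{5}{4} \approx 1.25$)
$P = 7$ ($P = 7 + \frac{\left(-2\right) \left(-2 + \left(-3 + 5\right)\right)}{3} = 7 + \frac{\left(-2\right) \left(-2 + 2\right)}{3} = 7 + \frac{\left(-2\right) 0}{3} = 7 + \frac{1}{3} \cdot 0 = 7 + 0 = 7$)
$\left(28 + \left(P + O\right)\right)^{2} = \left(28 + \left(7 + \frac{5}{4}\right)\right)^{2} = \left(28 + \frac{33}{4}\right)^{2} = \left(\frac{145}{4}\right)^{2} = \frac{21025}{16}$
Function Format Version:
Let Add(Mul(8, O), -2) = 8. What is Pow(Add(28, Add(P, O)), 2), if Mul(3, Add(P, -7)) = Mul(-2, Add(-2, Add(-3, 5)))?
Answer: Rational(21025, 16) ≈ 1314.1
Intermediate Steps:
O = Rational(5, 4) (O = Add(Rational(1, 4), Mul(Rational(1, 8), 8)) = Add(Rational(1, 4), 1) = Rational(5, 4) ≈ 1.2500)
P = 7 (P = Add(7, Mul(Rational(1, 3), Mul(-2, Add(-2, Add(-3, 5))))) = Add(7, Mul(Rational(1, 3), Mul(-2, Add(-2, 2)))) = Add(7, Mul(Rational(1, 3), Mul(-2, 0))) = Add(7, Mul(Rational(1, 3), 0)) = Add(7, 0) = 7)
Pow(Add(28, Add(P, O)), 2) = Pow(Add(28, Add(7, Rational(5, 4))), 2) = Pow(Add(28, Rational(33, 4)), 2) = Pow(Rational(145, 4), 2) = Rational(21025, 16)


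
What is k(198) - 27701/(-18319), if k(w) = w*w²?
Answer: 142199286749/18319 ≈ 7.7624e+6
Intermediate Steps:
k(w) = w³
k(198) - 27701/(-18319) = 198³ - 27701/(-18319) = 7762392 - 27701*(-1/18319) = 7762392 + 27701/18319 = 142199286749/18319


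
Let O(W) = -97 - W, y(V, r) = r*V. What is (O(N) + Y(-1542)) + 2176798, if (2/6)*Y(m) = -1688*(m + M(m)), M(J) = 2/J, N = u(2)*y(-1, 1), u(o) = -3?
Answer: 2566245890/257 ≈ 9.9854e+6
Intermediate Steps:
y(V, r) = V*r
N = 3 (N = -(-3) = -3*(-1) = 3)
Y(m) = -10128/m - 5064*m (Y(m) = 3*(-1688*(m + 2/m)) = 3*(-3376/m - 1688*m) = -10128/m - 5064*m)
(O(N) + Y(-1542)) + 2176798 = ((-97 - 1*3) + (-10128/(-1542) - 5064*(-1542))) + 2176798 = ((-97 - 3) + (-10128*(-1/1542) + 7808688)) + 2176798 = (-100 + (1688/257 + 7808688)) + 2176798 = (-100 + 2006834504/257) + 2176798 = 2006808804/257 + 2176798 = 2566245890/257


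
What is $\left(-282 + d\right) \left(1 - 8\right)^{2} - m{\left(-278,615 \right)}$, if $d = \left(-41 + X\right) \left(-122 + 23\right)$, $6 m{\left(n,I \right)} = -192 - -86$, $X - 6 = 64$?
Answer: $- \frac{463438}{3} \approx -1.5448 \cdot 10^{5}$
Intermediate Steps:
$X = 70$ ($X = 6 + 64 = 70$)
$m{\left(n,I \right)} = - \frac{53}{3}$ ($m{\left(n,I \right)} = \frac{-192 - -86}{6} = \frac{-192 + 86}{6} = \frac{1}{6} \left(-106\right) = - \frac{53}{3}$)
$d = -2871$ ($d = \left(-41 + 70\right) \left(-122 + 23\right) = 29 \left(-99\right) = -2871$)
$\left(-282 + d\right) \left(1 - 8\right)^{2} - m{\left(-278,615 \right)} = \left(-282 - 2871\right) \left(1 - 8\right)^{2} - - \frac{53}{3} = - 3153 \left(-7\right)^{2} + \frac{53}{3} = \left(-3153\right) 49 + \frac{53}{3} = -154497 + \frac{53}{3} = - \frac{463438}{3}$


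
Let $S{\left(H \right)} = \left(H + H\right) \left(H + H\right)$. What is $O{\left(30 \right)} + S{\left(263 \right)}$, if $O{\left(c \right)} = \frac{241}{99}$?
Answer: $\frac{27391165}{99} \approx 2.7668 \cdot 10^{5}$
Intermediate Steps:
$O{\left(c \right)} = \frac{241}{99}$ ($O{\left(c \right)} = 241 \cdot \frac{1}{99} = \frac{241}{99}$)
$S{\left(H \right)} = 4 H^{2}$ ($S{\left(H \right)} = 2 H 2 H = 4 H^{2}$)
$O{\left(30 \right)} + S{\left(263 \right)} = \frac{241}{99} + 4 \cdot 263^{2} = \frac{241}{99} + 4 \cdot 69169 = \frac{241}{99} + 276676 = \frac{27391165}{99}$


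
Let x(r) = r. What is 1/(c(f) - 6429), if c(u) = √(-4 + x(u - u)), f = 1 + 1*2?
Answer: -6429/41332045 - 2*I/41332045 ≈ -0.00015555 - 4.8389e-8*I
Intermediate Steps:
f = 3 (f = 1 + 2 = 3)
c(u) = 2*I (c(u) = √(-4 + (u - u)) = √(-4 + 0) = √(-4) = 2*I)
1/(c(f) - 6429) = 1/(2*I - 6429) = 1/(-6429 + 2*I) = (-6429 - 2*I)/41332045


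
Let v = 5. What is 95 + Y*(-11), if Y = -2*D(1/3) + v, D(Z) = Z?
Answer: 142/3 ≈ 47.333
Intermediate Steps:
Y = 13/3 (Y = -2/3 + 5 = -2*⅓ + 5 = -⅔ + 5 = 13/3 ≈ 4.3333)
95 + Y*(-11) = 95 + (13/3)*(-11) = 95 - 143/3 = 142/3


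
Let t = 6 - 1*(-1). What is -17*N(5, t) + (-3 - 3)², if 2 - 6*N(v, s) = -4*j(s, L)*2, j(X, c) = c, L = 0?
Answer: 91/3 ≈ 30.333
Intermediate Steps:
t = 7 (t = 6 + 1 = 7)
N(v, s) = ⅓ (N(v, s) = ⅓ - (-4*0)*2/6 = ⅓ - 0*2 = ⅓ - ⅙*0 = ⅓ + 0 = ⅓)
-17*N(5, t) + (-3 - 3)² = -17*⅓ + (-3 - 3)² = -17/3 + (-6)² = -17/3 + 36 = 91/3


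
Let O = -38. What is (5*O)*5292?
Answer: -1005480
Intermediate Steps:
(5*O)*5292 = (5*(-38))*5292 = -190*5292 = -1005480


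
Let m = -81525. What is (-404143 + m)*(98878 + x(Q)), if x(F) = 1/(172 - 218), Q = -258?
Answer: -48021869946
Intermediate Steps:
x(F) = -1/46 (x(F) = 1/(-46) = -1/46)
(-404143 + m)*(98878 + x(Q)) = (-404143 - 81525)*(98878 - 1/46) = -485668*4548387/46 = -48021869946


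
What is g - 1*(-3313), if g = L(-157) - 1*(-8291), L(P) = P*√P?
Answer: 11604 - 157*I*√157 ≈ 11604.0 - 1967.2*I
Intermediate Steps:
L(P) = P^(3/2)
g = 8291 - 157*I*√157 (g = (-157)^(3/2) - 1*(-8291) = -157*I*√157 + 8291 = 8291 - 157*I*√157 ≈ 8291.0 - 1967.2*I)
g - 1*(-3313) = (8291 - 157*I*√157) - 1*(-3313) = (8291 - 157*I*√157) + 3313 = 11604 - 157*I*√157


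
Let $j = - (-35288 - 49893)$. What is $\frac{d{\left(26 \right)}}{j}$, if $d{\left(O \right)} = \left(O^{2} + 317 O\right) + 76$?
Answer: $\frac{8994}{85181} \approx 0.10559$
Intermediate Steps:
$d{\left(O \right)} = 76 + O^{2} + 317 O$
$j = 85181$ ($j = - (-35288 - 49893) = \left(-1\right) \left(-85181\right) = 85181$)
$\frac{d{\left(26 \right)}}{j} = \frac{76 + 26^{2} + 317 \cdot 26}{85181} = \left(76 + 676 + 8242\right) \frac{1}{85181} = 8994 \cdot \frac{1}{85181} = \frac{8994}{85181}$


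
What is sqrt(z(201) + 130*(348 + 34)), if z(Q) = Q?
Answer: sqrt(49861) ≈ 223.30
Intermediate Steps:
sqrt(z(201) + 130*(348 + 34)) = sqrt(201 + 130*(348 + 34)) = sqrt(201 + 130*382) = sqrt(201 + 49660) = sqrt(49861)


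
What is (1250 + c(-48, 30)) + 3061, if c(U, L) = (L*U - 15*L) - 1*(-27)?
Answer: 2448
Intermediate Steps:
c(U, L) = 27 - 15*L + L*U (c(U, L) = (-15*L + L*U) + 27 = 27 - 15*L + L*U)
(1250 + c(-48, 30)) + 3061 = (1250 + (27 - 15*30 + 30*(-48))) + 3061 = (1250 + (27 - 450 - 1440)) + 3061 = (1250 - 1863) + 3061 = -613 + 3061 = 2448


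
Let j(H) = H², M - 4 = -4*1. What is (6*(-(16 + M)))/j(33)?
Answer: -32/363 ≈ -0.088154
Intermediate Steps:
M = 0 (M = 4 - 4*1 = 4 - 4 = 0)
(6*(-(16 + M)))/j(33) = (6*(-(16 + 0)))/(33²) = (6*(-1*16))/1089 = (6*(-16))*(1/1089) = -96*1/1089 = -32/363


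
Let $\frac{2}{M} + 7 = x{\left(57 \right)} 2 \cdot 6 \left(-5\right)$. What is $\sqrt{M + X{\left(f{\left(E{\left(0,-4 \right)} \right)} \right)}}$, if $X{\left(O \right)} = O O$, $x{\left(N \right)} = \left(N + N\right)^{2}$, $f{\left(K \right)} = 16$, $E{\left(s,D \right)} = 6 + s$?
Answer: $\frac{5 \sqrt{6226294458338}}{779767} \approx 16.0$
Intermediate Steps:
$x{\left(N \right)} = 4 N^{2}$ ($x{\left(N \right)} = \left(2 N\right)^{2} = 4 N^{2}$)
$X{\left(O \right)} = O^{2}$
$M = - \frac{2}{779767}$ ($M = \frac{2}{-7 + 4 \cdot 57^{2} \cdot 2 \cdot 6 \left(-5\right)} = \frac{2}{-7 + 4 \cdot 3249 \cdot 12 \left(-5\right)} = \frac{2}{-7 + 12996 \left(-60\right)} = \frac{2}{-7 - 779760} = \frac{2}{-779767} = 2 \left(- \frac{1}{779767}\right) = - \frac{2}{779767} \approx -2.5649 \cdot 10^{-6}$)
$\sqrt{M + X{\left(f{\left(E{\left(0,-4 \right)} \right)} \right)}} = \sqrt{- \frac{2}{779767} + 16^{2}} = \sqrt{- \frac{2}{779767} + 256} = \sqrt{\frac{199620350}{779767}} = \frac{5 \sqrt{6226294458338}}{779767}$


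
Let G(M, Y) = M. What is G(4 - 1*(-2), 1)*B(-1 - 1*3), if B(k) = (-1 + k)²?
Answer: 150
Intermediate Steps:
G(4 - 1*(-2), 1)*B(-1 - 1*3) = (4 - 1*(-2))*(-1 + (-1 - 1*3))² = (4 + 2)*(-1 + (-1 - 3))² = 6*(-1 - 4)² = 6*(-5)² = 6*25 = 150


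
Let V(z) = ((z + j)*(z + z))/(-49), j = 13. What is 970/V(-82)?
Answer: -23765/5658 ≈ -4.2002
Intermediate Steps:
V(z) = -2*z*(13 + z)/49 (V(z) = ((z + 13)*(z + z))/(-49) = ((13 + z)*(2*z))*(-1/49) = (2*z*(13 + z))*(-1/49) = -2*z*(13 + z)/49)
970/V(-82) = 970/((-2/49*(-82)*(13 - 82))) = 970/((-2/49*(-82)*(-69))) = 970/(-11316/49) = 970*(-49/11316) = -23765/5658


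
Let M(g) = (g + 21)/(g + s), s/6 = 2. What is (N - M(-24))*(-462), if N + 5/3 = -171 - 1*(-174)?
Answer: -1001/2 ≈ -500.50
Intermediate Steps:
s = 12 (s = 6*2 = 12)
M(g) = (21 + g)/(12 + g) (M(g) = (g + 21)/(g + 12) = (21 + g)/(12 + g))
N = 4/3 (N = -5/3 + (-171 - 1*(-174)) = -5/3 + (-171 + 174) = -5/3 + 3 = 4/3 ≈ 1.3333)
(N - M(-24))*(-462) = (4/3 - (21 - 24)/(12 - 24))*(-462) = (4/3 - (-3)/(-12))*(-462) = (4/3 - (-1)*(-3)/12)*(-462) = (4/3 - 1*1/4)*(-462) = (4/3 - 1/4)*(-462) = (13/12)*(-462) = -1001/2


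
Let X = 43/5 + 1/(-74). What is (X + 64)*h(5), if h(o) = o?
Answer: 26857/74 ≈ 362.93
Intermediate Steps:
X = 3177/370 (X = 43*(1/5) + 1*(-1/74) = 43/5 - 1/74 = 3177/370 ≈ 8.5865)
(X + 64)*h(5) = (3177/370 + 64)*5 = (26857/370)*5 = 26857/74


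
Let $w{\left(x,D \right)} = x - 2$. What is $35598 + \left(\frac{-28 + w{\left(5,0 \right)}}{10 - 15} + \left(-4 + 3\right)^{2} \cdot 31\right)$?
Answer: $35634$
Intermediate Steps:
$w{\left(x,D \right)} = -2 + x$
$35598 + \left(\frac{-28 + w{\left(5,0 \right)}}{10 - 15} + \left(-4 + 3\right)^{2} \cdot 31\right) = 35598 + \left(\frac{-28 + \left(-2 + 5\right)}{10 - 15} + \left(-4 + 3\right)^{2} \cdot 31\right) = 35598 + \left(\frac{-28 + 3}{-5} + \left(-1\right)^{2} \cdot 31\right) = 35598 + \left(\left(-25\right) \left(- \frac{1}{5}\right) + 1 \cdot 31\right) = 35598 + \left(5 + 31\right) = 35598 + 36 = 35634$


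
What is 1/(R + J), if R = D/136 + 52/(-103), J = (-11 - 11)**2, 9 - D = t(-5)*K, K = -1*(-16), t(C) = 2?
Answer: 14008/6770431 ≈ 0.0020690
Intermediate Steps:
K = 16
D = -23 (D = 9 - 2*16 = 9 - 1*32 = 9 - 32 = -23)
J = 484 (J = (-22)**2 = 484)
R = -9441/14008 (R = -23/136 + 52/(-103) = -23*1/136 + 52*(-1/103) = -23/136 - 52/103 = -9441/14008 ≈ -0.67397)
1/(R + J) = 1/(-9441/14008 + 484) = 1/(6770431/14008) = 14008/6770431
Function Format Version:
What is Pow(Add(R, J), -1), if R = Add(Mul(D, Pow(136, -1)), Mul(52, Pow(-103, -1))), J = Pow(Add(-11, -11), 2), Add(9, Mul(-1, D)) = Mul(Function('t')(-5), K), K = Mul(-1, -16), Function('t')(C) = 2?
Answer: Rational(14008, 6770431) ≈ 0.0020690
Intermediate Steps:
K = 16
D = -23 (D = Add(9, Mul(-1, Mul(2, 16))) = Add(9, Mul(-1, 32)) = Add(9, -32) = -23)
J = 484 (J = Pow(-22, 2) = 484)
R = Rational(-9441, 14008) (R = Add(Mul(-23, Pow(136, -1)), Mul(52, Pow(-103, -1))) = Add(Mul(-23, Rational(1, 136)), Mul(52, Rational(-1, 103))) = Add(Rational(-23, 136), Rational(-52, 103)) = Rational(-9441, 14008) ≈ -0.67397)
Pow(Add(R, J), -1) = Pow(Add(Rational(-9441, 14008), 484), -1) = Pow(Rational(6770431, 14008), -1) = Rational(14008, 6770431)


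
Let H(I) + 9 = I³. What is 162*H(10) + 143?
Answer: 160685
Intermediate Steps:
H(I) = -9 + I³
162*H(10) + 143 = 162*(-9 + 10³) + 143 = 162*(-9 + 1000) + 143 = 162*991 + 143 = 160542 + 143 = 160685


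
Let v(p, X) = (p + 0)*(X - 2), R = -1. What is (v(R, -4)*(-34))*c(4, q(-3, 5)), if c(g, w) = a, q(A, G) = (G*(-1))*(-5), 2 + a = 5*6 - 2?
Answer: -5304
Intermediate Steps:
a = 26 (a = -2 + (5*6 - 2) = -2 + (30 - 2) = -2 + 28 = 26)
q(A, G) = 5*G (q(A, G) = -G*(-5) = 5*G)
v(p, X) = p*(-2 + X)
c(g, w) = 26
(v(R, -4)*(-34))*c(4, q(-3, 5)) = (-(-2 - 4)*(-34))*26 = (-1*(-6)*(-34))*26 = (6*(-34))*26 = -204*26 = -5304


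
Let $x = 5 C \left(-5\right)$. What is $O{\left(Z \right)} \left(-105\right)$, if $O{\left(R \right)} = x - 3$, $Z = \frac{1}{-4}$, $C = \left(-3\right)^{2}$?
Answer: $23940$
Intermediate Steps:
$C = 9$
$Z = - \frac{1}{4} \approx -0.25$
$x = -225$ ($x = 5 \cdot 9 \left(-5\right) = 45 \left(-5\right) = -225$)
$O{\left(R \right)} = -228$ ($O{\left(R \right)} = -225 - 3 = -228$)
$O{\left(Z \right)} \left(-105\right) = \left(-228\right) \left(-105\right) = 23940$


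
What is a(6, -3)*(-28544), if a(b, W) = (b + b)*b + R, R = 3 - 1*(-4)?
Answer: -2254976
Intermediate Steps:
R = 7 (R = 3 + 4 = 7)
a(b, W) = 7 + 2*b**2 (a(b, W) = (b + b)*b + 7 = (2*b)*b + 7 = 2*b**2 + 7 = 7 + 2*b**2)
a(6, -3)*(-28544) = (7 + 2*6**2)*(-28544) = (7 + 2*36)*(-28544) = (7 + 72)*(-28544) = 79*(-28544) = -2254976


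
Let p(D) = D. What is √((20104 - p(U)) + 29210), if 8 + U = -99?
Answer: √49421 ≈ 222.31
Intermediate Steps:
U = -107 (U = -8 - 99 = -107)
√((20104 - p(U)) + 29210) = √((20104 - 1*(-107)) + 29210) = √((20104 + 107) + 29210) = √(20211 + 29210) = √49421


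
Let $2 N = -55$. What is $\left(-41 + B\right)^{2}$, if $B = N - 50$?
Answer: $\frac{56169}{4} \approx 14042.0$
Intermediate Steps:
$N = - \frac{55}{2}$ ($N = \frac{1}{2} \left(-55\right) = - \frac{55}{2} \approx -27.5$)
$B = - \frac{155}{2}$ ($B = - \frac{55}{2} - 50 = - \frac{155}{2} \approx -77.5$)
$\left(-41 + B\right)^{2} = \left(-41 - \frac{155}{2}\right)^{2} = \left(- \frac{237}{2}\right)^{2} = \frac{56169}{4}$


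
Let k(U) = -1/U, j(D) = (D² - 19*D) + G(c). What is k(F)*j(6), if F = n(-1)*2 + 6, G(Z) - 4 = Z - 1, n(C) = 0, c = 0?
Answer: 25/2 ≈ 12.500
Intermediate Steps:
G(Z) = 3 + Z (G(Z) = 4 + (Z - 1) = 4 + (-1 + Z) = 3 + Z)
F = 6 (F = 0*2 + 6 = 0 + 6 = 6)
j(D) = 3 + D² - 19*D (j(D) = (D² - 19*D) + (3 + 0) = (D² - 19*D) + 3 = 3 + D² - 19*D)
k(F)*j(6) = (-1/6)*(3 + 6² - 19*6) = (-1*⅙)*(3 + 36 - 114) = -⅙*(-75) = 25/2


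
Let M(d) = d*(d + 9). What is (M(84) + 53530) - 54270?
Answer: 7072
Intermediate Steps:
M(d) = d*(9 + d)
(M(84) + 53530) - 54270 = (84*(9 + 84) + 53530) - 54270 = (84*93 + 53530) - 54270 = (7812 + 53530) - 54270 = 61342 - 54270 = 7072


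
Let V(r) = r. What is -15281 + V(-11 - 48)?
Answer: -15340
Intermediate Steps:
-15281 + V(-11 - 48) = -15281 + (-11 - 48) = -15281 - 59 = -15340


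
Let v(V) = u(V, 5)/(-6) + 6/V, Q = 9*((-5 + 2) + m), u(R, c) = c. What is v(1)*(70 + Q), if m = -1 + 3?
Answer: 1891/6 ≈ 315.17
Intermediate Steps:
m = 2
Q = -9 (Q = 9*((-5 + 2) + 2) = 9*(-3 + 2) = 9*(-1) = -9)
v(V) = -5/6 + 6/V (v(V) = 5/(-6) + 6/V = 5*(-1/6) + 6/V = -5/6 + 6/V)
v(1)*(70 + Q) = (-5/6 + 6/1)*(70 - 9) = (-5/6 + 6*1)*61 = (-5/6 + 6)*61 = (31/6)*61 = 1891/6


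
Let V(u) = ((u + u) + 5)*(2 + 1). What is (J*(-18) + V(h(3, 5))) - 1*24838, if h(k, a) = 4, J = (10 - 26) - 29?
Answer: -23989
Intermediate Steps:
J = -45 (J = -16 - 29 = -45)
V(u) = 15 + 6*u (V(u) = (2*u + 5)*3 = (5 + 2*u)*3 = 15 + 6*u)
(J*(-18) + V(h(3, 5))) - 1*24838 = (-45*(-18) + (15 + 6*4)) - 1*24838 = (810 + (15 + 24)) - 24838 = (810 + 39) - 24838 = 849 - 24838 = -23989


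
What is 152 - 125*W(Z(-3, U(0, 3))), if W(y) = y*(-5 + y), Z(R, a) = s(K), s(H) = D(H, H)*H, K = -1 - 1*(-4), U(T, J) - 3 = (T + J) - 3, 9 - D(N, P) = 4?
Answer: -18598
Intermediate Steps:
D(N, P) = 5 (D(N, P) = 9 - 1*4 = 9 - 4 = 5)
U(T, J) = J + T (U(T, J) = 3 + ((T + J) - 3) = 3 + ((J + T) - 3) = 3 + (-3 + J + T) = J + T)
K = 3 (K = -1 + 4 = 3)
s(H) = 5*H
Z(R, a) = 15 (Z(R, a) = 5*3 = 15)
152 - 125*W(Z(-3, U(0, 3))) = 152 - 1875*(-5 + 15) = 152 - 1875*10 = 152 - 125*150 = 152 - 18750 = -18598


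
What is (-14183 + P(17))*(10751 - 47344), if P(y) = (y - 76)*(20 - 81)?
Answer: 387300312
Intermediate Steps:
P(y) = 4636 - 61*y (P(y) = (-76 + y)*(-61) = 4636 - 61*y)
(-14183 + P(17))*(10751 - 47344) = (-14183 + (4636 - 61*17))*(10751 - 47344) = (-14183 + (4636 - 1037))*(-36593) = (-14183 + 3599)*(-36593) = -10584*(-36593) = 387300312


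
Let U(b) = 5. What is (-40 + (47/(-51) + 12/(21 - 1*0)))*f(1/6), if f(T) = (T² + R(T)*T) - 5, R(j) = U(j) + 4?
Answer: 1800625/12852 ≈ 140.10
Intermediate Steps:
R(j) = 9 (R(j) = 5 + 4 = 9)
f(T) = -5 + T² + 9*T (f(T) = (T² + 9*T) - 5 = -5 + T² + 9*T)
(-40 + (47/(-51) + 12/(21 - 1*0)))*f(1/6) = (-40 + (47/(-51) + 12/(21 - 1*0)))*(-5 + (1/6)² + 9/6) = (-40 + (47*(-1/51) + 12/(21 + 0)))*(-5 + (⅙)² + 9*(⅙)) = (-40 + (-47/51 + 12/21))*(-5 + 1/36 + 3/2) = (-40 + (-47/51 + 12*(1/21)))*(-125/36) = (-40 + (-47/51 + 4/7))*(-125/36) = (-40 - 125/357)*(-125/36) = -14405/357*(-125/36) = 1800625/12852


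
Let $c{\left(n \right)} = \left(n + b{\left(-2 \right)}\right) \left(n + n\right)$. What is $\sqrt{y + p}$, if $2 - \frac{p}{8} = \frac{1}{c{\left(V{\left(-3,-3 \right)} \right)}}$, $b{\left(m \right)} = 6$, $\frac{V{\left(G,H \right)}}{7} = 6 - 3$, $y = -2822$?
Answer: $\frac{i \sqrt{11137042}}{63} \approx 52.972 i$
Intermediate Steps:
$V{\left(G,H \right)} = 21$ ($V{\left(G,H \right)} = 7 \left(6 - 3\right) = 7 \cdot 3 = 21$)
$c{\left(n \right)} = 2 n \left(6 + n\right)$ ($c{\left(n \right)} = \left(n + 6\right) \left(n + n\right) = \left(6 + n\right) 2 n = 2 n \left(6 + n\right)$)
$p = \frac{9068}{567}$ ($p = 16 - \frac{8}{2 \cdot 21 \left(6 + 21\right)} = 16 - \frac{8}{2 \cdot 21 \cdot 27} = 16 - \frac{8}{1134} = 16 - \frac{4}{567} = \frac{9068}{567} \approx 15.993$)
$\sqrt{y + p} = \sqrt{-2822 + \frac{9068}{567}} = \sqrt{- \frac{1591006}{567}} = \frac{i \sqrt{11137042}}{63}$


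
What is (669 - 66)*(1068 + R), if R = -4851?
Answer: -2281149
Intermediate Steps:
(669 - 66)*(1068 + R) = (669 - 66)*(1068 - 4851) = 603*(-3783) = -2281149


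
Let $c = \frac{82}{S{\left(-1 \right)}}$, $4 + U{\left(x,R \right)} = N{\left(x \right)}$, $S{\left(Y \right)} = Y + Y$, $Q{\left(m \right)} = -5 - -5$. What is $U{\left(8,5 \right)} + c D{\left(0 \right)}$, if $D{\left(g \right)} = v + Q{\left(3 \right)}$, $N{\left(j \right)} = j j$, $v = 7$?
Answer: $-227$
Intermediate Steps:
$Q{\left(m \right)} = 0$ ($Q{\left(m \right)} = -5 + 5 = 0$)
$S{\left(Y \right)} = 2 Y$
$N{\left(j \right)} = j^{2}$
$U{\left(x,R \right)} = -4 + x^{2}$
$D{\left(g \right)} = 7$ ($D{\left(g \right)} = 7 + 0 = 7$)
$c = -41$ ($c = \frac{82}{2 \left(-1\right)} = \frac{82}{-2} = 82 \left(- \frac{1}{2}\right) = -41$)
$U{\left(8,5 \right)} + c D{\left(0 \right)} = \left(-4 + 8^{2}\right) - 287 = \left(-4 + 64\right) - 287 = 60 - 287 = -227$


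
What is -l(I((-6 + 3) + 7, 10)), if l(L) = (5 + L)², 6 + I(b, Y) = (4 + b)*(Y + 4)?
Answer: -12321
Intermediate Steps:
I(b, Y) = -6 + (4 + Y)*(4 + b) (I(b, Y) = -6 + (4 + b)*(Y + 4) = -6 + (4 + b)*(4 + Y) = -6 + (4 + Y)*(4 + b))
-l(I((-6 + 3) + 7, 10)) = -(5 + (10 + 4*10 + 4*((-6 + 3) + 7) + 10*((-6 + 3) + 7)))² = -(5 + (10 + 40 + 4*(-3 + 7) + 10*(-3 + 7)))² = -(5 + (10 + 40 + 4*4 + 10*4))² = -(5 + (10 + 40 + 16 + 40))² = -(5 + 106)² = -1*111² = -1*12321 = -12321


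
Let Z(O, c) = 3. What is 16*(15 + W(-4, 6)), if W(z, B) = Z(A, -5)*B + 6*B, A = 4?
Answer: 1104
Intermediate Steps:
W(z, B) = 9*B (W(z, B) = 3*B + 6*B = 9*B)
16*(15 + W(-4, 6)) = 16*(15 + 9*6) = 16*(15 + 54) = 16*69 = 1104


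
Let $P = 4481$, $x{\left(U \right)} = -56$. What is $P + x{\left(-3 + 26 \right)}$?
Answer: $4425$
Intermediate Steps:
$P + x{\left(-3 + 26 \right)} = 4481 - 56 = 4425$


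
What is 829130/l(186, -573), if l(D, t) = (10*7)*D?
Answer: 82913/1302 ≈ 63.681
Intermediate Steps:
l(D, t) = 70*D
829130/l(186, -573) = 829130/((70*186)) = 829130/13020 = 829130*(1/13020) = 82913/1302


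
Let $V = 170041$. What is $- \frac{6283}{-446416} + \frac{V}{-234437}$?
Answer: $- \frac{74436055385}{104656427792} \approx -0.71124$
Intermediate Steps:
$- \frac{6283}{-446416} + \frac{V}{-234437} = - \frac{6283}{-446416} + \frac{170041}{-234437} = \left(-6283\right) \left(- \frac{1}{446416}\right) + 170041 \left(- \frac{1}{234437}\right) = \frac{6283}{446416} - \frac{170041}{234437} = - \frac{74436055385}{104656427792}$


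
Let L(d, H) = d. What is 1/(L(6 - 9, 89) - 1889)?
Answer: -1/1892 ≈ -0.00052854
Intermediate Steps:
1/(L(6 - 9, 89) - 1889) = 1/((6 - 9) - 1889) = 1/(-3 - 1889) = 1/(-1892) = -1/1892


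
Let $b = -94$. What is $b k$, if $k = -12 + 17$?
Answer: $-470$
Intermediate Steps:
$k = 5$
$b k = \left(-94\right) 5 = -470$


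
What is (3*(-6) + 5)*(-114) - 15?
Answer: 1467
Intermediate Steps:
(3*(-6) + 5)*(-114) - 15 = (-18 + 5)*(-114) - 15 = -13*(-114) - 15 = 1482 - 15 = 1467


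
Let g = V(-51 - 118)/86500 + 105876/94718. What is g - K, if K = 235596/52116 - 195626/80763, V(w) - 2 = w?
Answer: -1411754797886387177/1436881334241931500 ≈ -0.98251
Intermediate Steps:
V(w) = 2 + w
K = 736016261/350753709 (K = 235596*(1/52116) - 195626*1/80763 = 19633/4343 - 195626/80763 = 736016261/350753709 ≈ 2.0984)
g = 4571228047/4096553500 (g = (2 + (-51 - 118))/86500 + 105876/94718 = (2 - 169)*(1/86500) + 105876*(1/94718) = -167*1/86500 + 52938/47359 = -167/86500 + 52938/47359 = 4571228047/4096553500 ≈ 1.1159)
g - K = 4571228047/4096553500 - 1*736016261/350753709 = 4571228047/4096553500 - 736016261/350753709 = -1411754797886387177/1436881334241931500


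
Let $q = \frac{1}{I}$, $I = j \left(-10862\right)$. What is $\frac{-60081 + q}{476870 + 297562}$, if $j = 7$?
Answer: $- \frac{4568198755}{58883162688} \approx -0.077581$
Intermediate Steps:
$I = -76034$ ($I = 7 \left(-10862\right) = -76034$)
$q = - \frac{1}{76034}$ ($q = \frac{1}{-76034} = - \frac{1}{76034} \approx -1.3152 \cdot 10^{-5}$)
$\frac{-60081 + q}{476870 + 297562} = \frac{-60081 - \frac{1}{76034}}{476870 + 297562} = - \frac{4568198755}{76034 \cdot 774432} = \left(- \frac{4568198755}{76034}\right) \frac{1}{774432} = - \frac{4568198755}{58883162688}$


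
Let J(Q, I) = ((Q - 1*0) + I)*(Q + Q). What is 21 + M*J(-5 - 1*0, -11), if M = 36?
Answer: 5781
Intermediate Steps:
J(Q, I) = 2*Q*(I + Q) (J(Q, I) = ((Q + 0) + I)*(2*Q) = (Q + I)*(2*Q) = (I + Q)*(2*Q) = 2*Q*(I + Q))
21 + M*J(-5 - 1*0, -11) = 21 + 36*(2*(-5 - 1*0)*(-11 + (-5 - 1*0))) = 21 + 36*(2*(-5 + 0)*(-11 + (-5 + 0))) = 21 + 36*(2*(-5)*(-11 - 5)) = 21 + 36*(2*(-5)*(-16)) = 21 + 36*160 = 21 + 5760 = 5781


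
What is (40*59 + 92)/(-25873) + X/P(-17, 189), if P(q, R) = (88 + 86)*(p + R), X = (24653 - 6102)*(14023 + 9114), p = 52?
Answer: 11104963599983/1084958382 ≈ 10235.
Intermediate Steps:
X = 429214487 (X = 18551*23137 = 429214487)
P(q, R) = 9048 + 174*R (P(q, R) = (88 + 86)*(52 + R) = 174*(52 + R) = 9048 + 174*R)
(40*59 + 92)/(-25873) + X/P(-17, 189) = (40*59 + 92)/(-25873) + 429214487/(9048 + 174*189) = (2360 + 92)*(-1/25873) + 429214487/(9048 + 32886) = 2452*(-1/25873) + 429214487/41934 = -2452/25873 + 429214487*(1/41934) = -2452/25873 + 429214487/41934 = 11104963599983/1084958382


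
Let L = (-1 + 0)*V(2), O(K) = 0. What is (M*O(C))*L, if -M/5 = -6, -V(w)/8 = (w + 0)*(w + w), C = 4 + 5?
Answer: 0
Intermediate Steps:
C = 9
V(w) = -16*w**2 (V(w) = -8*(w + 0)*(w + w) = -8*w*2*w = -16*w**2)
M = 30 (M = -5*(-6) = 30)
L = 64 (L = (-1 + 0)*(-16*2**2) = -(-16)*4 = -1*(-64) = 64)
(M*O(C))*L = (30*0)*64 = 0*64 = 0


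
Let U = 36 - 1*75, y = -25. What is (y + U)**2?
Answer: 4096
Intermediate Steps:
U = -39 (U = 36 - 75 = -39)
(y + U)**2 = (-25 - 39)**2 = (-64)**2 = 4096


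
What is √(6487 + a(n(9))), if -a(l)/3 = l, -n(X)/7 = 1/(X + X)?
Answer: √233574/6 ≈ 80.549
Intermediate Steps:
n(X) = -7/(2*X) (n(X) = -7/(X + X) = -7*1/(2*X) = -7/(2*X))
a(l) = -3*l
√(6487 + a(n(9))) = √(6487 - (-21)/(2*9)) = √(6487 - 3*(-7/18)) = √(6487 + 7/6) = √(38929/6) = √233574/6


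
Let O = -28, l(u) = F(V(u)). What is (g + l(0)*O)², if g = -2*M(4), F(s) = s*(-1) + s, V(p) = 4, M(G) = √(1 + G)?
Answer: 20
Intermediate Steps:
F(s) = 0 (F(s) = -s + s = 0)
l(u) = 0
g = -2*√5 (g = -2*√(1 + 4) = -2*√5 ≈ -4.4721)
(g + l(0)*O)² = (-2*√5 + 0*(-28))² = (-2*√5 + 0)² = (-2*√5)² = 20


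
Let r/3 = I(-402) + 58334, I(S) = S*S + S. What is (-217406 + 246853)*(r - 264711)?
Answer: 11599084959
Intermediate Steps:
I(S) = S + S**2 (I(S) = S**2 + S = S + S**2)
r = 658608 (r = 3*(-402*(1 - 402) + 58334) = 3*(-402*(-401) + 58334) = 3*(161202 + 58334) = 3*219536 = 658608)
(-217406 + 246853)*(r - 264711) = (-217406 + 246853)*(658608 - 264711) = 29447*393897 = 11599084959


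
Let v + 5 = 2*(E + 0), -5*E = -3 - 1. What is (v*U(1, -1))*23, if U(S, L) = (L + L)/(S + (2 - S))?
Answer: 391/5 ≈ 78.200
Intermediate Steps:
E = ⅘ (E = -(-3 - 1)/5 = -⅕*(-4) = ⅘ ≈ 0.80000)
U(S, L) = L (U(S, L) = (2*L)/2 = (2*L)*(½) = L)
v = -17/5 (v = -5 + 2*(⅘ + 0) = -5 + 2*(⅘) = -5 + 8/5 = -17/5 ≈ -3.4000)
(v*U(1, -1))*23 = -17/5*(-1)*23 = (17/5)*23 = 391/5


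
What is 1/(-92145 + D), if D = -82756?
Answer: -1/174901 ≈ -5.7175e-6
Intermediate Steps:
1/(-92145 + D) = 1/(-92145 - 82756) = 1/(-174901) = -1/174901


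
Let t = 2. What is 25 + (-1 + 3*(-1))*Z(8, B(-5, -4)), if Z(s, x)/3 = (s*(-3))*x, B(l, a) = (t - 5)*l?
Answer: 4345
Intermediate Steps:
B(l, a) = -3*l (B(l, a) = (2 - 5)*l = -3*l)
Z(s, x) = -9*s*x (Z(s, x) = 3*((s*(-3))*x) = 3*((-3*s)*x) = 3*(-3*s*x) = -9*s*x)
25 + (-1 + 3*(-1))*Z(8, B(-5, -4)) = 25 + (-1 + 3*(-1))*(-9*8*(-3*(-5))) = 25 + (-1 - 3)*(-9*8*15) = 25 - 4*(-1080) = 25 + 4320 = 4345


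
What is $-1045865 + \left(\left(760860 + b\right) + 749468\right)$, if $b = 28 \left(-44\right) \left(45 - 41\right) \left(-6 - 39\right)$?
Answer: $686223$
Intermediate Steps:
$b = 221760$ ($b = - 1232 \cdot 4 \left(-45\right) = \left(-1232\right) \left(-180\right) = 221760$)
$-1045865 + \left(\left(760860 + b\right) + 749468\right) = -1045865 + \left(\left(760860 + 221760\right) + 749468\right) = -1045865 + \left(982620 + 749468\right) = -1045865 + 1732088 = 686223$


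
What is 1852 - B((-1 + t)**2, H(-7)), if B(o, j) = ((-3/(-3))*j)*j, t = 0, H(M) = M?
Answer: 1803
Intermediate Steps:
B(o, j) = j**2 (B(o, j) = ((-3*(-1/3))*j)*j = (1*j)*j = j*j = j**2)
1852 - B((-1 + t)**2, H(-7)) = 1852 - 1*(-7)**2 = 1852 - 1*49 = 1852 - 49 = 1803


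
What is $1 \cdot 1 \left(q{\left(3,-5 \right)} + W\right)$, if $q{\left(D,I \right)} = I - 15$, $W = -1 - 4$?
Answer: $-25$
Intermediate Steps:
$W = -5$ ($W = -1 - 4 = -5$)
$q{\left(D,I \right)} = -15 + I$ ($q{\left(D,I \right)} = I - 15 = -15 + I$)
$1 \cdot 1 \left(q{\left(3,-5 \right)} + W\right) = 1 \cdot 1 \left(\left(-15 - 5\right) - 5\right) = 1 \cdot 1 \left(-20 - 5\right) = 1 \cdot 1 \left(-25\right) = 1 \left(-25\right) = -25$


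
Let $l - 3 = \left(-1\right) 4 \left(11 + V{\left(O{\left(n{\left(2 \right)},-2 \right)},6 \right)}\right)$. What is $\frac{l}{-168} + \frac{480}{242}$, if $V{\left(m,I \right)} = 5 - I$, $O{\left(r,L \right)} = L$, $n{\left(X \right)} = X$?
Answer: $\frac{44797}{20328} \approx 2.2037$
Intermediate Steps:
$l = -37$ ($l = 3 + \left(-1\right) 4 \left(11 + \left(5 - 6\right)\right) = 3 - 4 \left(11 + \left(5 - 6\right)\right) = 3 - 4 \left(11 - 1\right) = 3 - 40 = -37$)
$\frac{l}{-168} + \frac{480}{242} = - \frac{37}{-168} + \frac{480}{242} = \left(-37\right) \left(- \frac{1}{168}\right) + 480 \cdot \frac{1}{242} = \frac{37}{168} + \frac{240}{121} = \frac{44797}{20328}$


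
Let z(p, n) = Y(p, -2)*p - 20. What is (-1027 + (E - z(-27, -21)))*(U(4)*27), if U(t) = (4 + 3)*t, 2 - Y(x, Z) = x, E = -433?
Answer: -496692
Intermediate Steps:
Y(x, Z) = 2 - x
z(p, n) = -20 + p*(2 - p) (z(p, n) = (2 - p)*p - 20 = p*(2 - p) - 20 = -20 + p*(2 - p))
U(t) = 7*t
(-1027 + (E - z(-27, -21)))*(U(4)*27) = (-1027 + (-433 - (-20 - 1*(-27)*(-2 - 27))))*((7*4)*27) = (-1027 + (-433 - (-20 - 1*(-27)*(-29))))*(28*27) = (-1027 + (-433 - (-20 - 783)))*756 = (-1027 + (-433 - 1*(-803)))*756 = (-1027 + (-433 + 803))*756 = (-1027 + 370)*756 = -657*756 = -496692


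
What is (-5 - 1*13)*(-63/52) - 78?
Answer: -1461/26 ≈ -56.192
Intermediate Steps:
(-5 - 1*13)*(-63/52) - 78 = (-5 - 13)*(-63*1/52) - 78 = -18*(-63/52) - 78 = 567/26 - 78 = -1461/26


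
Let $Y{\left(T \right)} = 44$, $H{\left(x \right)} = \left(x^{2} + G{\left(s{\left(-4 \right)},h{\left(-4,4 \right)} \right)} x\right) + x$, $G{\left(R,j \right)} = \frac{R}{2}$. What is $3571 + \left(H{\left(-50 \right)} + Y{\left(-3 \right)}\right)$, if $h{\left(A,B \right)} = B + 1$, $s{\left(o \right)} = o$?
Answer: $6165$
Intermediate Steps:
$h{\left(A,B \right)} = 1 + B$
$G{\left(R,j \right)} = \frac{R}{2}$ ($G{\left(R,j \right)} = R \frac{1}{2} = \frac{R}{2}$)
$H{\left(x \right)} = x^{2} - x$ ($H{\left(x \right)} = \left(x^{2} + \frac{1}{2} \left(-4\right) x\right) + x = \left(x^{2} - 2 x\right) + x = x^{2} - x$)
$3571 + \left(H{\left(-50 \right)} + Y{\left(-3 \right)}\right) = 3571 - \left(-44 + 50 \left(-1 - 50\right)\right) = 3571 + \left(\left(-50\right) \left(-51\right) + 44\right) = 3571 + \left(2550 + 44\right) = 3571 + 2594 = 6165$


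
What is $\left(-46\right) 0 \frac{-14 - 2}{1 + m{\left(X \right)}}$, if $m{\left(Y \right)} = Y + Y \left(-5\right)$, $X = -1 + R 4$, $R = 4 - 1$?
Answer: $0$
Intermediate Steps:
$R = 3$
$X = 11$ ($X = -1 + 3 \cdot 4 = -1 + 12 = 11$)
$m{\left(Y \right)} = - 4 Y$ ($m{\left(Y \right)} = Y - 5 Y = - 4 Y$)
$\left(-46\right) 0 \frac{-14 - 2}{1 + m{\left(X \right)}} = \left(-46\right) 0 \frac{-14 - 2}{1 - 44} = 0 \left(- \frac{16}{1 - 44}\right) = 0 \left(- \frac{16}{-43}\right) = 0 \left(\left(-16\right) \left(- \frac{1}{43}\right)\right) = 0 \cdot \frac{16}{43} = 0$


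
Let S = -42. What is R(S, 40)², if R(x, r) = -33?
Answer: 1089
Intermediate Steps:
R(S, 40)² = (-33)² = 1089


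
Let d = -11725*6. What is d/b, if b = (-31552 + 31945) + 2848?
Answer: -10050/463 ≈ -21.706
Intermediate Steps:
b = 3241 (b = 393 + 2848 = 3241)
d = -70350
d/b = -70350/3241 = -70350*1/3241 = -10050/463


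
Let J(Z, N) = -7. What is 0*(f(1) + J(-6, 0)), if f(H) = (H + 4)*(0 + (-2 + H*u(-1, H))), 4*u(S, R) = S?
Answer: 0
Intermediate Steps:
u(S, R) = S/4
f(H) = (-2 - H/4)*(4 + H) (f(H) = (H + 4)*(0 + (-2 + H*((¼)*(-1)))) = (4 + H)*(0 + (-2 + H*(-¼))) = (4 + H)*(0 + (-2 - H/4)) = (4 + H)*(-2 - H/4) = (-2 - H/4)*(4 + H))
0*(f(1) + J(-6, 0)) = 0*((-8 - 3*1 - ¼*1²) - 7) = 0*((-8 - 3 - ¼*1) - 7) = 0*((-8 - 3 - ¼) - 7) = 0*(-45/4 - 7) = 0*(-73/4) = 0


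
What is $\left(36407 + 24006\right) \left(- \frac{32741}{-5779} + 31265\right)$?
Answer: $\frac{10917425101688}{5779} \approx 1.8892 \cdot 10^{9}$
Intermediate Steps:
$\left(36407 + 24006\right) \left(- \frac{32741}{-5779} + 31265\right) = 60413 \left(\left(-32741\right) \left(- \frac{1}{5779}\right) + 31265\right) = 60413 \left(\frac{32741}{5779} + 31265\right) = 60413 \cdot \frac{180713176}{5779} = \frac{10917425101688}{5779}$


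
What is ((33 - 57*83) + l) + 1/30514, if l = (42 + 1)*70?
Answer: -51507631/30514 ≈ -1688.0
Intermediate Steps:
l = 3010 (l = 43*70 = 3010)
((33 - 57*83) + l) + 1/30514 = ((33 - 57*83) + 3010) + 1/30514 = ((33 - 4731) + 3010) + 1/30514 = (-4698 + 3010) + 1/30514 = -1688 + 1/30514 = -51507631/30514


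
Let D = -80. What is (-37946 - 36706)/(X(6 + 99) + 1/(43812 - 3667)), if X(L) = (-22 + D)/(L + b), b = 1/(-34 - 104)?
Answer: 43422149880060/565066531 ≈ 76844.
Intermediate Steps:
b = -1/138 (b = 1/(-138) = -1/138 ≈ -0.0072464)
X(L) = -102/(-1/138 + L) (X(L) = (-22 - 80)/(L - 1/138) = -102/(-1/138 + L))
(-37946 - 36706)/(X(6 + 99) + 1/(43812 - 3667)) = (-37946 - 36706)/(-14076/(-1 + 138*(6 + 99)) + 1/(43812 - 3667)) = -74652/(-14076/(-1 + 138*105) + 1/40145) = -74652/(-14076/(-1 + 14490) + 1/40145) = -74652/(-14076/14489 + 1/40145) = -74652/(-565066531/581660905) = -74652*(-581660905/565066531) = 43422149880060/565066531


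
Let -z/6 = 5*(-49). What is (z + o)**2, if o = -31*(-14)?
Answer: 3625216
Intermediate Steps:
z = 1470 (z = -30*(-49) = -6*(-245) = 1470)
o = 434
(z + o)**2 = (1470 + 434)**2 = 1904**2 = 3625216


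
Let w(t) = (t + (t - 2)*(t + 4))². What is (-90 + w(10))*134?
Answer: 1982396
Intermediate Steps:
w(t) = (t + (-2 + t)*(4 + t))²
(-90 + w(10))*134 = (-90 + (-8 + 10² + 3*10)²)*134 = (-90 + (-8 + 100 + 30)²)*134 = (-90 + 122²)*134 = (-90 + 14884)*134 = 14794*134 = 1982396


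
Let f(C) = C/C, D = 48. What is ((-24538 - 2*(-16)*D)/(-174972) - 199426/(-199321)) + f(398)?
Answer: 5311024409/2491113858 ≈ 2.1320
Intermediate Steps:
f(C) = 1
((-24538 - 2*(-16)*D)/(-174972) - 199426/(-199321)) + f(398) = ((-24538 - 2*(-16)*48)/(-174972) - 199426/(-199321)) + 1 = ((-24538 - (-32)*48)*(-1/174972) - 199426*(-1/199321)) + 1 = ((-24538 - 1*(-1536))*(-1/174972) + 199426/199321) + 1 = ((-24538 + 1536)*(-1/174972) + 199426/199321) + 1 = (-23002*(-1/174972) + 199426/199321) + 1 = (1643/12498 + 199426/199321) + 1 = 2819910551/2491113858 + 1 = 5311024409/2491113858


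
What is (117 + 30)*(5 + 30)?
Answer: 5145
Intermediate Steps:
(117 + 30)*(5 + 30) = 147*35 = 5145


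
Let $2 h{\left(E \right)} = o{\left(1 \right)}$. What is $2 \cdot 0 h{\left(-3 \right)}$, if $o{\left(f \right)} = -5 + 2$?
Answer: $0$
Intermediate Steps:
$o{\left(f \right)} = -3$
$h{\left(E \right)} = - \frac{3}{2}$ ($h{\left(E \right)} = \frac{1}{2} \left(-3\right) = - \frac{3}{2}$)
$2 \cdot 0 h{\left(-3 \right)} = 2 \cdot 0 \left(- \frac{3}{2}\right) = 0 \left(- \frac{3}{2}\right) = 0$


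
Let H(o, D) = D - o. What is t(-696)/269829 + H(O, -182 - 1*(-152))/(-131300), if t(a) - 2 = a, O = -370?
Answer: -9143203/1771427385 ≈ -0.0051615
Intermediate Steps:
t(a) = 2 + a
t(-696)/269829 + H(O, -182 - 1*(-152))/(-131300) = (2 - 696)/269829 + ((-182 - 1*(-152)) - 1*(-370))/(-131300) = -694*1/269829 + ((-182 + 152) + 370)*(-1/131300) = -694/269829 + (-30 + 370)*(-1/131300) = -694/269829 + 340*(-1/131300) = -694/269829 - 17/6565 = -9143203/1771427385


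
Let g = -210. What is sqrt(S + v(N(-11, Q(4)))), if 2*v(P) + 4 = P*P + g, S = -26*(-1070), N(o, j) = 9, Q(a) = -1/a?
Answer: sqrt(111014)/2 ≈ 166.59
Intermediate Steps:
S = 27820
v(P) = -107 + P**2/2 (v(P) = -2 + (P*P - 210)/2 = -2 + (P**2 - 210)/2 = -2 + (-210 + P**2)/2 = -2 + (-105 + P**2/2) = -107 + P**2/2)
sqrt(S + v(N(-11, Q(4)))) = sqrt(27820 + (-107 + (1/2)*9**2)) = sqrt(27820 + (-107 + (1/2)*81)) = sqrt(27820 + (-107 + 81/2)) = sqrt(27820 - 133/2) = sqrt(55507/2) = sqrt(111014)/2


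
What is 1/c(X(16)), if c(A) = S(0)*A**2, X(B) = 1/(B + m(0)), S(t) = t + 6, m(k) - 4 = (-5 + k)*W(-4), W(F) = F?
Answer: 800/3 ≈ 266.67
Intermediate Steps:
m(k) = 24 - 4*k (m(k) = 4 + (-5 + k)*(-4) = 4 + (20 - 4*k) = 24 - 4*k)
S(t) = 6 + t
X(B) = 1/(24 + B) (X(B) = 1/(B + (24 - 4*0)) = 1/(B + (24 + 0)) = 1/(B + 24) = 1/(24 + B))
c(A) = 6*A**2 (c(A) = (6 + 0)*A**2 = 6*A**2)
1/c(X(16)) = 1/(6*(1/(24 + 16))**2) = 1/(6*(1/40)**2) = 1/(6*(1/1600)) = 1/(3/800) = 800/3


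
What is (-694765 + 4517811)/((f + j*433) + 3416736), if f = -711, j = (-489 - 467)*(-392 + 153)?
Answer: 3823046/102349597 ≈ 0.037353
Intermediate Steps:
j = 228484 (j = -956*(-239) = 228484)
(-694765 + 4517811)/((f + j*433) + 3416736) = (-694765 + 4517811)/((-711 + 228484*433) + 3416736) = 3823046/((-711 + 98933572) + 3416736) = 3823046/(98932861 + 3416736) = 3823046/102349597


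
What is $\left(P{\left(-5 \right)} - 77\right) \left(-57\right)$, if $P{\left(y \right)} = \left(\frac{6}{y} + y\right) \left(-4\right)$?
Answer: $\frac{14877}{5} \approx 2975.4$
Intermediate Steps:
$P{\left(y \right)} = - \frac{24}{y} - 4 y$ ($P{\left(y \right)} = \left(y + \frac{6}{y}\right) \left(-4\right) = - \frac{24}{y} - 4 y$)
$\left(P{\left(-5 \right)} - 77\right) \left(-57\right) = \left(\left(- \frac{24}{-5} - -20\right) - 77\right) \left(-57\right) = \left(\left(\left(-24\right) \left(- \frac{1}{5}\right) + 20\right) - 77\right) \left(-57\right) = \left(\left(\frac{24}{5} + 20\right) - 77\right) \left(-57\right) = \left(\frac{124}{5} - 77\right) \left(-57\right) = \left(- \frac{261}{5}\right) \left(-57\right) = \frac{14877}{5}$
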